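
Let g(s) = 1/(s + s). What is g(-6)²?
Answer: 1/144 ≈ 0.0069444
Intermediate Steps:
g(s) = 1/(2*s)
g(-6)² = ((½)/(-6))² = ((½)*(-⅙))² = (-1/12)² = 1/144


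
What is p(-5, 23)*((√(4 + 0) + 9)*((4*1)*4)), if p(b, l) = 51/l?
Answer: 8976/23 ≈ 390.26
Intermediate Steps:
p(-5, 23)*((√(4 + 0) + 9)*((4*1)*4)) = (51/23)*((√(4 + 0) + 9)*((4*1)*4)) = (51*(1/23))*((√4 + 9)*(4*4)) = 51*((2 + 9)*16)/23 = 51*(11*16)/23 = (51/23)*176 = 8976/23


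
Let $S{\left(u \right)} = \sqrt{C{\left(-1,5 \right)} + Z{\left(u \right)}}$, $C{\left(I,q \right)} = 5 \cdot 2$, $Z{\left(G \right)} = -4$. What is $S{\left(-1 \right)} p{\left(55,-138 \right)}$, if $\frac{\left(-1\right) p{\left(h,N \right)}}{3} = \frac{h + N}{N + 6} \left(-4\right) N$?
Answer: $- \frac{11454 \sqrt{6}}{11} \approx -2550.6$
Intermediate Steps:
$p{\left(h,N \right)} = \frac{12 N \left(N + h\right)}{6 + N}$ ($p{\left(h,N \right)} = - 3 \frac{h + N}{N + 6} \left(-4\right) N = - 3 \frac{N + h}{6 + N} \left(-4\right) N = - 3 - \frac{4 \left(N + h\right)}{6 + N} N = - 3 \left(- \frac{4 N \left(N + h\right)}{6 + N}\right) = \frac{12 N \left(N + h\right)}{6 + N}$)
$C{\left(I,q \right)} = 10$
$S{\left(u \right)} = \sqrt{6}$ ($S{\left(u \right)} = \sqrt{10 - 4} = \sqrt{6}$)
$S{\left(-1 \right)} p{\left(55,-138 \right)} = \sqrt{6} \cdot 12 \left(-138\right) \frac{1}{6 - 138} \left(-138 + 55\right) = \sqrt{6} \cdot 12 \left(-138\right) \frac{1}{-132} \left(-83\right) = \sqrt{6} \cdot 12 \left(-138\right) \left(- \frac{1}{132}\right) \left(-83\right) = \sqrt{6} \left(- \frac{11454}{11}\right) = - \frac{11454 \sqrt{6}}{11}$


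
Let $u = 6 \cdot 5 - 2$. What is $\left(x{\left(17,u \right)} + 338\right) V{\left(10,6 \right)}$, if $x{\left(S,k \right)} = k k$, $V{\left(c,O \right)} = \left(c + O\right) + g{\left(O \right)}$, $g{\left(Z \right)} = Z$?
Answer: $24684$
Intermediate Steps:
$u = 28$ ($u = 30 - 2 = 28$)
$V{\left(c,O \right)} = c + 2 O$ ($V{\left(c,O \right)} = \left(c + O\right) + O = \left(O + c\right) + O = c + 2 O$)
$x{\left(S,k \right)} = k^{2}$
$\left(x{\left(17,u \right)} + 338\right) V{\left(10,6 \right)} = \left(28^{2} + 338\right) \left(10 + 2 \cdot 6\right) = \left(784 + 338\right) \left(10 + 12\right) = 1122 \cdot 22 = 24684$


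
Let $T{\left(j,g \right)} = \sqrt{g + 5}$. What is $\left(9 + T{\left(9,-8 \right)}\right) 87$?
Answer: $783 + 87 i \sqrt{3} \approx 783.0 + 150.69 i$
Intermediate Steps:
$T{\left(j,g \right)} = \sqrt{5 + g}$
$\left(9 + T{\left(9,-8 \right)}\right) 87 = \left(9 + \sqrt{5 - 8}\right) 87 = \left(9 + \sqrt{-3}\right) 87 = \left(9 + i \sqrt{3}\right) 87 = 783 + 87 i \sqrt{3}$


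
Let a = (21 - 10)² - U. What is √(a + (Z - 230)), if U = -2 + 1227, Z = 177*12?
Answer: √790 ≈ 28.107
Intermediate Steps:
Z = 2124
U = 1225
a = -1104 (a = (21 - 10)² - 1*1225 = 11² - 1225 = 121 - 1225 = -1104)
√(a + (Z - 230)) = √(-1104 + (2124 - 230)) = √(-1104 + 1894) = √790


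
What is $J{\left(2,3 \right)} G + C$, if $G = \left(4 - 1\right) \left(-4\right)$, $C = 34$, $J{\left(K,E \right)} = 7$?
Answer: $-50$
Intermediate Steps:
$G = -12$ ($G = 3 \left(-4\right) = -12$)
$J{\left(2,3 \right)} G + C = 7 \left(-12\right) + 34 = -84 + 34 = -50$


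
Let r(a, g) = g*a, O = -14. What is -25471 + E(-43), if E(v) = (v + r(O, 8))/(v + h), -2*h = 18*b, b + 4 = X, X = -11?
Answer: -2343487/92 ≈ -25473.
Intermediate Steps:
b = -15 (b = -4 - 11 = -15)
h = 135 (h = -9*(-15) = -½*(-270) = 135)
r(a, g) = a*g
E(v) = (-112 + v)/(135 + v) (E(v) = (v - 14*8)/(v + 135) = (v - 112)/(135 + v) = (-112 + v)/(135 + v))
-25471 + E(-43) = -25471 + (-112 - 43)/(135 - 43) = -25471 - 155/92 = -2343487/92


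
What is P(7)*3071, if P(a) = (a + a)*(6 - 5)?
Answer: 42994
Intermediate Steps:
P(a) = 2*a (P(a) = (2*a)*1 = 2*a)
P(7)*3071 = (2*7)*3071 = 14*3071 = 42994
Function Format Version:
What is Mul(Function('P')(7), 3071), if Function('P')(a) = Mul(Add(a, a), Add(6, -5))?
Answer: 42994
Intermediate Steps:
Function('P')(a) = Mul(2, a) (Function('P')(a) = Mul(Mul(2, a), 1) = Mul(2, a))
Mul(Function('P')(7), 3071) = Mul(Mul(2, 7), 3071) = Mul(14, 3071) = 42994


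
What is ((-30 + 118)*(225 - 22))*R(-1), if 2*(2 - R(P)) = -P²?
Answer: 44660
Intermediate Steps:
R(P) = 2 + P²/2 (R(P) = 2 - (-1)*P²/2 = 2 + P²/2)
((-30 + 118)*(225 - 22))*R(-1) = ((-30 + 118)*(225 - 22))*(2 + (½)*(-1)²) = (88*203)*(2 + (½)*1) = 17864*(2 + ½) = 17864*(5/2) = 44660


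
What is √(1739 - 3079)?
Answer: 2*I*√335 ≈ 36.606*I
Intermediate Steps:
√(1739 - 3079) = √(-1340) = 2*I*√335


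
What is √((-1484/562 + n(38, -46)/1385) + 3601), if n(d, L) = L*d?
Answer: √544834219423495/389185 ≈ 59.976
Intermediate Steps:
√((-1484/562 + n(38, -46)/1385) + 3601) = √((-1484/562 - 46*38/1385) + 3601) = √((-1484*1/562 - 1748*1/1385) + 3601) = √((-742/281 - 1748/1385) + 3601) = √(-1518858/389185 + 3601) = √(1399936327/389185) = √544834219423495/389185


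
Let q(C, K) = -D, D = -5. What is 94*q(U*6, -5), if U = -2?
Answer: 470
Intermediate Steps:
q(C, K) = 5 (q(C, K) = -1*(-5) = 5)
94*q(U*6, -5) = 94*5 = 470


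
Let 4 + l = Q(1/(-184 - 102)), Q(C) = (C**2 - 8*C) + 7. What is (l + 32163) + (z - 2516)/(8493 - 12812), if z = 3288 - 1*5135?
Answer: 11363872299523/353276924 ≈ 32167.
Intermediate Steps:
Q(C) = 7 + C**2 - 8*C
z = -1847 (z = 3288 - 5135 = -1847)
l = 247677/81796 (l = -4 + (7 + (1/(-184 - 102))**2 - 8/(-184 - 102)) = -4 + (7 + (1/(-286))**2 - 8/(-286)) = -4 + (7 + (-1/286)**2 - 8*(-1/286)) = -4 + (7 + 1/81796 + 4/143) = -4 + 574861/81796 = 247677/81796 ≈ 3.0280)
(l + 32163) + (z - 2516)/(8493 - 12812) = (247677/81796 + 32163) + (-1847 - 2516)/(8493 - 12812) = 2631052425/81796 - 4363/(-4319) = 2631052425/81796 - 4363*(-1/4319) = 2631052425/81796 + 4363/4319 = 11363872299523/353276924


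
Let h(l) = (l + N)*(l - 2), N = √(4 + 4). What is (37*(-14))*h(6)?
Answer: -12432 - 4144*√2 ≈ -18293.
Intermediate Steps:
N = 2*√2 (N = √8 = 2*√2 ≈ 2.8284)
h(l) = (-2 + l)*(l + 2*√2) (h(l) = (l + 2*√2)*(l - 2) = (l + 2*√2)*(-2 + l) = (-2 + l)*(l + 2*√2))
(37*(-14))*h(6) = (37*(-14))*(6² - 4*√2 - 2*6 + 2*6*√2) = -518*(36 - 4*√2 - 12 + 12*√2) = -518*(24 + 8*√2) = -12432 - 4144*√2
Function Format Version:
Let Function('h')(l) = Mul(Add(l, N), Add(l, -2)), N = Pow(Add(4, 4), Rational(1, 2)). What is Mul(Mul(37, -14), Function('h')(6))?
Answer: Add(-12432, Mul(-4144, Pow(2, Rational(1, 2)))) ≈ -18293.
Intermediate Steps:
N = Mul(2, Pow(2, Rational(1, 2))) (N = Pow(8, Rational(1, 2)) = Mul(2, Pow(2, Rational(1, 2))) ≈ 2.8284)
Function('h')(l) = Mul(Add(-2, l), Add(l, Mul(2, Pow(2, Rational(1, 2))))) (Function('h')(l) = Mul(Add(l, Mul(2, Pow(2, Rational(1, 2)))), Add(l, -2)) = Mul(Add(l, Mul(2, Pow(2, Rational(1, 2)))), Add(-2, l)) = Mul(Add(-2, l), Add(l, Mul(2, Pow(2, Rational(1, 2))))))
Mul(Mul(37, -14), Function('h')(6)) = Mul(Mul(37, -14), Add(Pow(6, 2), Mul(-4, Pow(2, Rational(1, 2))), Mul(-2, 6), Mul(2, 6, Pow(2, Rational(1, 2))))) = Mul(-518, Add(36, Mul(-4, Pow(2, Rational(1, 2))), -12, Mul(12, Pow(2, Rational(1, 2))))) = Mul(-518, Add(24, Mul(8, Pow(2, Rational(1, 2))))) = Add(-12432, Mul(-4144, Pow(2, Rational(1, 2))))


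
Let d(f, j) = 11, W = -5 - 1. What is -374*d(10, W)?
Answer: -4114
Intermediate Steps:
W = -6
-374*d(10, W) = -374*11 = -4114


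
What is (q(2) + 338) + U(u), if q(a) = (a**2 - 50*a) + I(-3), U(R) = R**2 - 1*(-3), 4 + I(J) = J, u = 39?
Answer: 1759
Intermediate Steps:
I(J) = -4 + J
U(R) = 3 + R**2 (U(R) = R**2 + 3 = 3 + R**2)
q(a) = -7 + a**2 - 50*a (q(a) = (a**2 - 50*a) + (-4 - 3) = (a**2 - 50*a) - 7 = -7 + a**2 - 50*a)
(q(2) + 338) + U(u) = ((-7 + 2**2 - 50*2) + 338) + (3 + 39**2) = ((-7 + 4 - 100) + 338) + (3 + 1521) = (-103 + 338) + 1524 = 235 + 1524 = 1759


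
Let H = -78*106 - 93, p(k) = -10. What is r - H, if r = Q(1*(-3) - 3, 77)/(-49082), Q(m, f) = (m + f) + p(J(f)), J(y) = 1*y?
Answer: 410374541/49082 ≈ 8361.0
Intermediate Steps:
J(y) = y
H = -8361 (H = -8268 - 93 = -8361)
Q(m, f) = -10 + f + m (Q(m, f) = (m + f) - 10 = (f + m) - 10 = -10 + f + m)
r = -61/49082 (r = (-10 + 77 + (1*(-3) - 3))/(-49082) = (-10 + 77 + (-3 - 3))*(-1/49082) = (-10 + 77 - 6)*(-1/49082) = 61*(-1/49082) = -61/49082 ≈ -0.0012428)
r - H = -61/49082 - 1*(-8361) = -61/49082 + 8361 = 410374541/49082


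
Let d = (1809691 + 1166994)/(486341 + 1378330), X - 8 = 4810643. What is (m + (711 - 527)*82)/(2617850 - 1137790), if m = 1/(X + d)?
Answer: 135343650840555199/13276559110572130360 ≈ 0.010194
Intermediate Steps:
X = 4810651 (X = 8 + 4810643 = 4810651)
d = 2976685/1864671 ≈ 1.5964
m = 1864671/8970284387506 (m = 1/(4810651 + 2976685/1864671) = 1/(8970284387506/1864671) = 1864671/8970284387506 ≈ 2.0787e-7)
(m + (711 - 527)*82)/(2617850 - 1137790) = (1864671/8970284387506 + (711 - 527)*82)/(2617850 - 1137790) = (1864671/8970284387506 + 184*82)/1480060 = (1864671/8970284387506 + 15088)*(1/1480060) = (135343650840555199/8970284387506)*(1/1480060) = 135343650840555199/13276559110572130360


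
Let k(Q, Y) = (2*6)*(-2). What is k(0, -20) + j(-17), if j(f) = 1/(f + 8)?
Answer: -217/9 ≈ -24.111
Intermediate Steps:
j(f) = 1/(8 + f)
k(Q, Y) = -24 (k(Q, Y) = 12*(-2) = -24)
k(0, -20) + j(-17) = -24 + 1/(8 - 17) = -24 + 1/(-9) = -24 - 1/9 = -217/9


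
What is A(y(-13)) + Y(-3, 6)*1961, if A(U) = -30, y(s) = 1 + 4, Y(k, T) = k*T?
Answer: -35328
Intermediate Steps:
Y(k, T) = T*k
y(s) = 5
A(y(-13)) + Y(-3, 6)*1961 = -30 + (6*(-3))*1961 = -30 - 18*1961 = -30 - 35298 = -35328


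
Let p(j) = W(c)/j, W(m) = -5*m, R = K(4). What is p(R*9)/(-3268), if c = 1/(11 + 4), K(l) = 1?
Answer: 1/88236 ≈ 1.1333e-5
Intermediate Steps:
c = 1/15 ≈ 0.066667
R = 1
p(j) = -1/(3*j) (p(j) = (-5*1/15)/j = -1/(3*j))
p(R*9)/(-3268) = -1/(3*(1*9))/(-3268) = -⅓/9*(-1/3268) = -⅓*⅑*(-1/3268) = -1/27*(-1/3268) = 1/88236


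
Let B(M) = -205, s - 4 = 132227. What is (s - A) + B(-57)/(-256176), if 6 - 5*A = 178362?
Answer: 215062570961/1280880 ≈ 1.6790e+5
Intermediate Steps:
s = 132231 (s = 4 + 132227 = 132231)
A = -178356/5 (A = 6/5 - ⅕*178362 = 6/5 - 178362/5 = -178356/5 ≈ -35671.)
(s - A) + B(-57)/(-256176) = (132231 - 1*(-178356/5)) - 205/(-256176) = (132231 + 178356/5) - 205*(-1/256176) = 839511/5 + 205/256176 = 215062570961/1280880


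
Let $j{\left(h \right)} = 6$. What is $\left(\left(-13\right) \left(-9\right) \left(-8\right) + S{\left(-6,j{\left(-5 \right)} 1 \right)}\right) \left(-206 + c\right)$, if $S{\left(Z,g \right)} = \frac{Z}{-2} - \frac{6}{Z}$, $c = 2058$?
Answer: $-1726064$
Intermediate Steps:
$S{\left(Z,g \right)} = - \frac{6}{Z} - \frac{Z}{2}$ ($S{\left(Z,g \right)} = Z \left(- \frac{1}{2}\right) - \frac{6}{Z} = - \frac{Z}{2} - \frac{6}{Z} = - \frac{6}{Z} - \frac{Z}{2}$)
$\left(\left(-13\right) \left(-9\right) \left(-8\right) + S{\left(-6,j{\left(-5 \right)} 1 \right)}\right) \left(-206 + c\right) = \left(\left(-13\right) \left(-9\right) \left(-8\right) - \left(-3 + \frac{6}{-6}\right)\right) \left(-206 + 2058\right) = \left(117 \left(-8\right) + \left(\left(-6\right) \left(- \frac{1}{6}\right) + 3\right)\right) 1852 = \left(-936 + \left(1 + 3\right)\right) 1852 = \left(-936 + 4\right) 1852 = \left(-932\right) 1852 = -1726064$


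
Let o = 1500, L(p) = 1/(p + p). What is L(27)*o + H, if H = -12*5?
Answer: -290/9 ≈ -32.222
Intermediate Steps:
L(p) = 1/(2*p)
H = -60
L(27)*o + H = ((½)/27)*1500 - 60 = ((½)*(1/27))*1500 - 60 = (1/54)*1500 - 60 = 250/9 - 60 = -290/9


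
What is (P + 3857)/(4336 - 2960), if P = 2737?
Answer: 3297/688 ≈ 4.7922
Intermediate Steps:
(P + 3857)/(4336 - 2960) = (2737 + 3857)/(4336 - 2960) = 6594/1376 = 6594*(1/1376) = 3297/688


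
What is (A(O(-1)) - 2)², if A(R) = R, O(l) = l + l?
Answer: 16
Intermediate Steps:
O(l) = 2*l
(A(O(-1)) - 2)² = (2*(-1) - 2)² = (-2 - 2)² = (-4)² = 16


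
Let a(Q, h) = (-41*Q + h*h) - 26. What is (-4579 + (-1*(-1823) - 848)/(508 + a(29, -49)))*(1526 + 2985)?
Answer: -34986643861/1694 ≈ -2.0653e+7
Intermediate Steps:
a(Q, h) = -26 + h² - 41*Q (a(Q, h) = (-41*Q + h²) - 26 = (h² - 41*Q) - 26 = -26 + h² - 41*Q)
(-4579 + (-1*(-1823) - 848)/(508 + a(29, -49)))*(1526 + 2985) = (-4579 + (-1*(-1823) - 848)/(508 + (-26 + (-49)² - 41*29)))*(1526 + 2985) = (-4579 + (1823 - 848)/(508 + (-26 + 2401 - 1189)))*4511 = (-4579 + 975/(508 + 1186))*4511 = (-4579 + 975/1694)*4511 = -7755851/1694*4511 = -34986643861/1694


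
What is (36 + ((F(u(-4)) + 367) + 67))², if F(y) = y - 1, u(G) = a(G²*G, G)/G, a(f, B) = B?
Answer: 220900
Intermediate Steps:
u(G) = 1 (u(G) = G/G = 1)
F(y) = -1 + y
(36 + ((F(u(-4)) + 367) + 67))² = (36 + (((-1 + 1) + 367) + 67))² = (36 + ((0 + 367) + 67))² = (36 + (367 + 67))² = (36 + 434)² = 470² = 220900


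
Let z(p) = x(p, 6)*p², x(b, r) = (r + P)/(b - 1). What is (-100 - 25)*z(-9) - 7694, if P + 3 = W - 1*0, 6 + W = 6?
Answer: -9313/2 ≈ -4656.5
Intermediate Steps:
W = 0 (W = -6 + 6 = 0)
P = -3 (P = -3 + (0 - 1*0) = -3 + (0 + 0) = -3 + 0 = -3)
x(b, r) = (-3 + r)/(-1 + b) (x(b, r) = (r - 3)/(b - 1) = (-3 + r)/(-1 + b))
z(p) = 3*p²/(-1 + p) (z(p) = ((-3 + 6)/(-1 + p))*p² = (3/(-1 + p))*p² = 3*p²/(-1 + p))
(-100 - 25)*z(-9) - 7694 = (-100 - 25)*(3*(-9)²/(-1 - 9)) - 7694 = -375*81/(-10) - 7694 = -375*81*(-1)/10 - 7694 = -125*(-243/10) - 7694 = 6075/2 - 7694 = -9313/2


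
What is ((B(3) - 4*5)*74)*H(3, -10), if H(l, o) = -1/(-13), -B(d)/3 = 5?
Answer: -2590/13 ≈ -199.23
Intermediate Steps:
B(d) = -15 (B(d) = -3*5 = -15)
H(l, o) = 1/13 (H(l, o) = -1*(-1/13) = 1/13)
((B(3) - 4*5)*74)*H(3, -10) = ((-15 - 4*5)*74)*(1/13) = ((-15 - 20)*74)*(1/13) = -35*74*(1/13) = -2590*1/13 = -2590/13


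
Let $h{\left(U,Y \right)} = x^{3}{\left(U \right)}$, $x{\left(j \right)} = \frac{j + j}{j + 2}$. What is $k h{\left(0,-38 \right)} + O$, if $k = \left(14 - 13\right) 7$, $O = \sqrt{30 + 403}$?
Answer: $\sqrt{433} \approx 20.809$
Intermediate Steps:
$x{\left(j \right)} = \frac{2 j}{2 + j}$
$O = \sqrt{433} \approx 20.809$
$k = 7$ ($k = 1 \cdot 7 = 7$)
$h{\left(U,Y \right)} = \frac{8 U^{3}}{\left(2 + U\right)^{3}}$ ($h{\left(U,Y \right)} = \left(\frac{2 U}{2 + U}\right)^{3} = \frac{8 U^{3}}{\left(2 + U\right)^{3}}$)
$k h{\left(0,-38 \right)} + O = 7 \frac{8 \cdot 0^{3}}{\left(2 + 0\right)^{3}} + \sqrt{433} = 7 \cdot 8 \cdot 0 \cdot \frac{1}{8} + \sqrt{433} = 7 \cdot 0 + \sqrt{433} = 0 + \sqrt{433} = \sqrt{433}$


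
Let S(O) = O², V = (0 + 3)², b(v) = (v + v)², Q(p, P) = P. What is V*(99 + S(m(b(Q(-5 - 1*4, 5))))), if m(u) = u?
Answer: 90891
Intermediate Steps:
b(v) = 4*v² (b(v) = (2*v)² = 4*v²)
V = 9 (V = 3² = 9)
V*(99 + S(m(b(Q(-5 - 1*4, 5))))) = 9*(99 + (4*5²)²) = 9*(99 + (4*25)²) = 9*(99 + 100²) = 9*(99 + 10000) = 9*10099 = 90891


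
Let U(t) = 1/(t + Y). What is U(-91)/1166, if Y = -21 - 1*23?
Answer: -1/157410 ≈ -6.3528e-6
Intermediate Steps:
Y = -44 (Y = -21 - 23 = -44)
U(t) = 1/(-44 + t) (U(t) = 1/(t - 44) = 1/(-44 + t))
U(-91)/1166 = 1/(-44 - 91*1166) = (1/1166)/(-135) = -1/135*1/1166 = -1/157410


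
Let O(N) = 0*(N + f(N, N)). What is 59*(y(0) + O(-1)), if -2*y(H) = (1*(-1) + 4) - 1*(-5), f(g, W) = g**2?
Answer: -236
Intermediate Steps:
y(H) = -4 (y(H) = -((1*(-1) + 4) - 1*(-5))/2 = -((-1 + 4) + 5)/2 = -(3 + 5)/2 = -1/2*8 = -4)
O(N) = 0 (O(N) = 0*(N + N**2) = 0)
59*(y(0) + O(-1)) = 59*(-4 + 0) = 59*(-4) = -236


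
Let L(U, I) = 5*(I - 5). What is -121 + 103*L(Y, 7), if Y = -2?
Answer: 909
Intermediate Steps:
L(U, I) = -25 + 5*I (L(U, I) = 5*(-5 + I) = -25 + 5*I)
-121 + 103*L(Y, 7) = -121 + 103*(-25 + 5*7) = -121 + 103*(-25 + 35) = -121 + 103*10 = -121 + 1030 = 909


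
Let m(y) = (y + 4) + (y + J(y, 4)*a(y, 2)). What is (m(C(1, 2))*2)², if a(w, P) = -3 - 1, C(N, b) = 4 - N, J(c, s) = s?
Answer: 144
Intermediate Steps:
a(w, P) = -4
m(y) = -12 + 2*y (m(y) = (y + 4) + (y + 4*(-4)) = (4 + y) + (y - 16) = (4 + y) + (-16 + y) = -12 + 2*y)
(m(C(1, 2))*2)² = ((-12 + 2*(4 - 1*1))*2)² = ((-12 + 2*(4 - 1))*2)² = ((-12 + 2*3)*2)² = ((-12 + 6)*2)² = (-6*2)² = (-12)² = 144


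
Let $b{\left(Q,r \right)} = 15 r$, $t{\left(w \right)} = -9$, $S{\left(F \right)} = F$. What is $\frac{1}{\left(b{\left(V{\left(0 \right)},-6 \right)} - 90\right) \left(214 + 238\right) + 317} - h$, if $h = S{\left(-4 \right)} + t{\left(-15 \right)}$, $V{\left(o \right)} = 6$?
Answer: $\frac{1053558}{81043} \approx 13.0$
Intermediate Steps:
$h = -13$ ($h = -4 - 9 = -13$)
$\frac{1}{\left(b{\left(V{\left(0 \right)},-6 \right)} - 90\right) \left(214 + 238\right) + 317} - h = \frac{1}{\left(15 \left(-6\right) - 90\right) \left(214 + 238\right) + 317} - -13 = \frac{1}{\left(-90 - 90\right) 452 + 317} + 13 = \frac{1}{\left(-180\right) 452 + 317} + 13 = \frac{1}{-81360 + 317} + 13 = \frac{1}{-81043} + 13 = - \frac{1}{81043} + 13 = \frac{1053558}{81043}$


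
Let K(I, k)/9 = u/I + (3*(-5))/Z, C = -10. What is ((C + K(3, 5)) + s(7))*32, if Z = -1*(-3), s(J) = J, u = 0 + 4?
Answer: -1152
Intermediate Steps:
u = 4
Z = 3
K(I, k) = -45 + 36/I (K(I, k) = 9*(4/I + (3*(-5))/3) = 9*(4/I - 15*⅓) = 9*(4/I - 5) = 9*(-5 + 4/I) = -45 + 36/I)
((C + K(3, 5)) + s(7))*32 = ((-10 + (-45 + 36/3)) + 7)*32 = ((-10 + (-45 + 36*(⅓))) + 7)*32 = ((-10 + (-45 + 12)) + 7)*32 = ((-10 - 33) + 7)*32 = (-43 + 7)*32 = -36*32 = -1152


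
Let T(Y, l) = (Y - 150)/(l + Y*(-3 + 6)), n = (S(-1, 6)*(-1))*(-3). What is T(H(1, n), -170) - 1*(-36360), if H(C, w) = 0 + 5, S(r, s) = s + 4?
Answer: 1127189/31 ≈ 36361.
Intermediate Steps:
S(r, s) = 4 + s
n = 30 (n = ((4 + 6)*(-1))*(-3) = (10*(-1))*(-3) = -10*(-3) = 30)
H(C, w) = 5
T(Y, l) = (-150 + Y)/(l + 3*Y) (T(Y, l) = (-150 + Y)/(l + Y*3) = (-150 + Y)/(l + 3*Y))
T(H(1, n), -170) - 1*(-36360) = (-150 + 5)/(-170 + 3*5) - 1*(-36360) = -145/(-170 + 15) + 36360 = -145/(-155) + 36360 = -1/155*(-145) + 36360 = 29/31 + 36360 = 1127189/31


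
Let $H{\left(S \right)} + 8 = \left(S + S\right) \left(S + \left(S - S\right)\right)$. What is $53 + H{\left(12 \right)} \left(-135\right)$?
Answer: $-37747$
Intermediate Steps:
$H{\left(S \right)} = -8 + 2 S^{2}$ ($H{\left(S \right)} = -8 + \left(S + S\right) \left(S + \left(S - S\right)\right) = -8 + 2 S \left(S + 0\right) = -8 + 2 S S = -8 + 2 S^{2}$)
$53 + H{\left(12 \right)} \left(-135\right) = 53 + \left(-8 + 2 \cdot 12^{2}\right) \left(-135\right) = 53 + \left(-8 + 2 \cdot 144\right) \left(-135\right) = 53 + \left(-8 + 288\right) \left(-135\right) = 53 + 280 \left(-135\right) = 53 - 37800 = -37747$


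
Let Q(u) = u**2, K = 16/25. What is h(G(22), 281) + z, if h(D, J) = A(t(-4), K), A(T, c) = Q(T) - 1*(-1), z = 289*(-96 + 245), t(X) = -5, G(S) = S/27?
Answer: 43087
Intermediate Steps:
G(S) = S/27 (G(S) = S*(1/27) = S/27)
K = 16/25 (K = 16*(1/25) = 16/25 ≈ 0.64000)
z = 43061 (z = 289*149 = 43061)
A(T, c) = 1 + T**2 (A(T, c) = T**2 - 1*(-1) = T**2 + 1 = 1 + T**2)
h(D, J) = 26 (h(D, J) = 1 + (-5)**2 = 1 + 25 = 26)
h(G(22), 281) + z = 26 + 43061 = 43087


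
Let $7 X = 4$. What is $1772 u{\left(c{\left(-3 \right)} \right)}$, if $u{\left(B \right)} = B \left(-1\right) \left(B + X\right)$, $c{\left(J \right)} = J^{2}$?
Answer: $- \frac{1068516}{7} \approx -1.5265 \cdot 10^{5}$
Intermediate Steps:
$X = \frac{4}{7}$ ($X = \frac{1}{7} \cdot 4 = \frac{4}{7} \approx 0.57143$)
$u{\left(B \right)} = - B \left(\frac{4}{7} + B\right)$ ($u{\left(B \right)} = B \left(-1\right) \left(B + \frac{4}{7}\right) = - B \left(\frac{4}{7} + B\right)$)
$1772 u{\left(c{\left(-3 \right)} \right)} = 1772 \left(- \frac{\left(-3\right)^{2} \left(4 + 7 \left(-3\right)^{2}\right)}{7}\right) = 1772 \left(\left(- \frac{1}{7}\right) 9 \left(4 + 7 \cdot 9\right)\right) = 1772 \left(\left(- \frac{1}{7}\right) 9 \left(4 + 63\right)\right) = 1772 \left(\left(- \frac{1}{7}\right) 9 \cdot 67\right) = 1772 \left(- \frac{603}{7}\right) = - \frac{1068516}{7}$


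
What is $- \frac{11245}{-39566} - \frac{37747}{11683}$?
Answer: $- \frac{1362122467}{462249578} \approx -2.9467$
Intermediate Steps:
$- \frac{11245}{-39566} - \frac{37747}{11683} = \left(-11245\right) \left(- \frac{1}{39566}\right) - \frac{37747}{11683} = \frac{11245}{39566} - \frac{37747}{11683} = - \frac{1362122467}{462249578}$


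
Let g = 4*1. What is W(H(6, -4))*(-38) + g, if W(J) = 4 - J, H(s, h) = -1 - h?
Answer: -34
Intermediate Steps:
g = 4
W(H(6, -4))*(-38) + g = (4 - (-1 - 1*(-4)))*(-38) + 4 = (4 - (-1 + 4))*(-38) + 4 = (4 - 1*3)*(-38) + 4 = (4 - 3)*(-38) + 4 = 1*(-38) + 4 = -38 + 4 = -34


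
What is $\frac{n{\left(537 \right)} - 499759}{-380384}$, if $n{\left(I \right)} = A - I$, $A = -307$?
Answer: $\frac{500603}{380384} \approx 1.316$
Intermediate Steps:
$n{\left(I \right)} = -307 - I$
$\frac{n{\left(537 \right)} - 499759}{-380384} = \frac{\left(-307 - 537\right) - 499759}{-380384} = \left(\left(-307 - 537\right) - 499759\right) \left(- \frac{1}{380384}\right) = \left(-844 - 499759\right) \left(- \frac{1}{380384}\right) = \left(-500603\right) \left(- \frac{1}{380384}\right) = \frac{500603}{380384}$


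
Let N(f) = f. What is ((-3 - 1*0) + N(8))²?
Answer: 25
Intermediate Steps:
((-3 - 1*0) + N(8))² = ((-3 - 1*0) + 8)² = ((-3 + 0) + 8)² = (-3 + 8)² = 5² = 25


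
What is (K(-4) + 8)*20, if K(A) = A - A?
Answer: 160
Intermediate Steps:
K(A) = 0
(K(-4) + 8)*20 = (0 + 8)*20 = 8*20 = 160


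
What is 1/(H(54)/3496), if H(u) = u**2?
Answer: 874/729 ≈ 1.1989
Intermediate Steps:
1/(H(54)/3496) = 1/(54**2/3496) = 1/(2916*(1/3496)) = 1/(729/874) = 874/729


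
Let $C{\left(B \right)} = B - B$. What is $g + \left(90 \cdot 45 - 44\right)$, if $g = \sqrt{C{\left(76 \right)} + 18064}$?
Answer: $4006 + 4 \sqrt{1129} \approx 4140.4$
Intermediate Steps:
$C{\left(B \right)} = 0$
$g = 4 \sqrt{1129}$ ($g = \sqrt{0 + 18064} = \sqrt{18064} = 4 \sqrt{1129} \approx 134.4$)
$g + \left(90 \cdot 45 - 44\right) = 4 \sqrt{1129} + \left(90 \cdot 45 - 44\right) = 4 \sqrt{1129} + \left(4050 - 44\right) = 4 \sqrt{1129} + 4006 = 4006 + 4 \sqrt{1129}$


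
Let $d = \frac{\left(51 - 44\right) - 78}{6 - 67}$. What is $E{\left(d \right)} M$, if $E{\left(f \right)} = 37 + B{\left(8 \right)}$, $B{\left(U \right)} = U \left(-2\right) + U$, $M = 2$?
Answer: $58$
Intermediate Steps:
$B{\left(U \right)} = - U$ ($B{\left(U \right)} = - 2 U + U = - U$)
$d = \frac{71}{61}$ ($d = \frac{\left(51 - 44\right) - 78}{-61} = \left(7 - 78\right) \left(- \frac{1}{61}\right) = \left(-71\right) \left(- \frac{1}{61}\right) = \frac{71}{61} \approx 1.1639$)
$E{\left(f \right)} = 29$ ($E{\left(f \right)} = 37 - 8 = 29$)
$E{\left(d \right)} M = 29 \cdot 2 = 58$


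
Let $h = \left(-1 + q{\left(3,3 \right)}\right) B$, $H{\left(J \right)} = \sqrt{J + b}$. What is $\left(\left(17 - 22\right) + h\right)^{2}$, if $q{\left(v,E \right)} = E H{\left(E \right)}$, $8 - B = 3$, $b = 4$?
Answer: $1675 - 300 \sqrt{7} \approx 881.27$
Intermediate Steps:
$B = 5$ ($B = 8 - 3 = 5$)
$H{\left(J \right)} = \sqrt{4 + J}$ ($H{\left(J \right)} = \sqrt{J + 4} = \sqrt{4 + J}$)
$q{\left(v,E \right)} = E \sqrt{4 + E}$
$h = -5 + 15 \sqrt{7}$ ($h = \left(-1 + 3 \sqrt{4 + 3}\right) 5 = \left(-1 + 3 \sqrt{7}\right) 5 = -5 + 15 \sqrt{7} \approx 34.686$)
$\left(\left(17 - 22\right) + h\right)^{2} = \left(\left(17 - 22\right) - \left(5 - 15 \sqrt{7}\right)\right)^{2} = \left(-5 - \left(5 - 15 \sqrt{7}\right)\right)^{2} = \left(-10 + 15 \sqrt{7}\right)^{2}$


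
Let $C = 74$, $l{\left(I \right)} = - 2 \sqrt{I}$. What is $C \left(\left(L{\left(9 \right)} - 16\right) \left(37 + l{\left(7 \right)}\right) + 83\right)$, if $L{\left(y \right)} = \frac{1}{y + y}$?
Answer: $- \frac{337625}{9} + \frac{21238 \sqrt{7}}{9} \approx -31271.0$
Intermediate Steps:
$L{\left(y \right)} = \frac{1}{2 y}$
$C \left(\left(L{\left(9 \right)} - 16\right) \left(37 + l{\left(7 \right)}\right) + 83\right) = 74 \left(\left(\frac{1}{2 \cdot 9} - 16\right) \left(37 - 2 \sqrt{7}\right) + 83\right) = 74 \left(\left(\frac{1}{2} \cdot \frac{1}{9} - 16\right) \left(37 - 2 \sqrt{7}\right) + 83\right) = 74 \left(\left(\frac{1}{18} - 16\right) \left(37 - 2 \sqrt{7}\right) + 83\right) = 74 \left(- \frac{287 \left(37 - 2 \sqrt{7}\right)}{18} + 83\right) = 74 \left(\left(- \frac{10619}{18} + \frac{287 \sqrt{7}}{9}\right) + 83\right) = 74 \left(- \frac{9125}{18} + \frac{287 \sqrt{7}}{9}\right) = - \frac{337625}{9} + \frac{21238 \sqrt{7}}{9}$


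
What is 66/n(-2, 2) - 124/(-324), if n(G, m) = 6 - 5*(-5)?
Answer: 6307/2511 ≈ 2.5117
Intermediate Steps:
n(G, m) = 31 (n(G, m) = 6 + 25 = 31)
66/n(-2, 2) - 124/(-324) = 66/31 - 124/(-324) = 66*(1/31) - 124*(-1/324) = 66/31 + 31/81 = 6307/2511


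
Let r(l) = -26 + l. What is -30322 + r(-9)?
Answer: -30357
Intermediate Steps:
-30322 + r(-9) = -30322 + (-26 - 9) = -30322 - 35 = -30357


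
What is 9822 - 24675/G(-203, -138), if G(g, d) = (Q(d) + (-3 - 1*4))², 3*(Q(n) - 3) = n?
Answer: 981213/100 ≈ 9812.1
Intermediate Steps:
Q(n) = 3 + n/3
G(g, d) = (-4 + d/3)² (G(g, d) = ((3 + d/3) + (-3 - 1*4))² = ((3 + d/3) + (-3 - 4))² = ((3 + d/3) - 7)² = (-4 + d/3)²)
9822 - 24675/G(-203, -138) = 9822 - 24675*9/(-12 - 138)² = 9822 - 24675/((⅑)*(-150)²) = 9822 - 24675/((⅑)*22500) = 9822 - 24675/2500 = 9822 - 24675*1/2500 = 9822 - 987/100 = 981213/100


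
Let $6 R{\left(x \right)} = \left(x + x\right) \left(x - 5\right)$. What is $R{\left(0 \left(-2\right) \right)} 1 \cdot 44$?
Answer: $0$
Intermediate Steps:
$R{\left(x \right)} = \frac{x \left(-5 + x\right)}{3}$ ($R{\left(x \right)} = \frac{\left(x + x\right) \left(x - 5\right)}{6} = \frac{2 x \left(-5 + x\right)}{6} = \frac{x \left(-5 + x\right)}{3}$)
$R{\left(0 \left(-2\right) \right)} 1 \cdot 44 = \frac{0 \left(-2\right) \left(-5 + 0 \left(-2\right)\right)}{3} \cdot 1 \cdot 44 = \frac{1}{3} \cdot 0 \left(-5 + 0\right) 1 \cdot 44 = \frac{1}{3} \cdot 0 \left(-5\right) 1 \cdot 44 = 0 \cdot 1 \cdot 44 = 0 \cdot 44 = 0$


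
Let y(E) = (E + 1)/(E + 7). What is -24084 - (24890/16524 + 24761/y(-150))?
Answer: -58904453123/1231038 ≈ -47849.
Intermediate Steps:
y(E) = (1 + E)/(7 + E)
-24084 - (24890/16524 + 24761/y(-150)) = -24084 - (24890/16524 + 24761/(((1 - 150)/(7 - 150)))) = -24084 - (24890*(1/16524) + 24761/((-149/(-143)))) = -24084 - (12445/8262 + 24761/((-1/143*(-149)))) = -24084 - (12445/8262 + 24761/(149/143)) = -24084 - (12445/8262 + 24761*(143/149)) = -24084 - (12445/8262 + 3540823/149) = -24084 - 1*29256133931/1231038 = -24084 - 29256133931/1231038 = -58904453123/1231038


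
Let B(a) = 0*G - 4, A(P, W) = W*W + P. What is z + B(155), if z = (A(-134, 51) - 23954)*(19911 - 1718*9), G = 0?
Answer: -95595667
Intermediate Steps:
A(P, W) = P + W² (A(P, W) = W² + P = P + W²)
B(a) = -4 (B(a) = 0*0 - 4 = 0 - 4 = -4)
z = -95595663 (z = ((-134 + 51²) - 23954)*(19911 - 1718*9) = ((-134 + 2601) - 23954)*(19911 - 15462) = (2467 - 23954)*4449 = -21487*4449 = -95595663)
z + B(155) = -95595663 - 4 = -95595667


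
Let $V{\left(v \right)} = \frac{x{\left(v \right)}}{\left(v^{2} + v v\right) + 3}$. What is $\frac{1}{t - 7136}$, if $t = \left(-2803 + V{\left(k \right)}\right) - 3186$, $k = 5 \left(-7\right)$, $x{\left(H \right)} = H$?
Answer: $- \frac{2453}{32195660} \approx -7.619 \cdot 10^{-5}$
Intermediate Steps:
$k = -35$
$V{\left(v \right)} = \frac{v}{3 + 2 v^{2}}$ ($V{\left(v \right)} = \frac{v}{\left(v^{2} + v v\right) + 3} = \frac{v}{\left(v^{2} + v^{2}\right) + 3} = \frac{v}{2 v^{2} + 3} = \frac{v}{3 + 2 v^{2}}$)
$t = - \frac{14691052}{2453}$ ($t = \left(-2803 - \frac{35}{3 + 2 \left(-35\right)^{2}}\right) - 3186 = \left(-2803 - \frac{35}{3 + 2 \cdot 1225}\right) - 3186 = \left(-2803 - \frac{35}{3 + 2450}\right) - 3186 = \left(-2803 - \frac{35}{2453}\right) - 3186 = - \frac{6875794}{2453} - 3186 = - \frac{14691052}{2453} \approx -5989.0$)
$\frac{1}{t - 7136} = \frac{1}{- \frac{14691052}{2453} - 7136} = \frac{1}{- \frac{32195660}{2453}} = - \frac{2453}{32195660}$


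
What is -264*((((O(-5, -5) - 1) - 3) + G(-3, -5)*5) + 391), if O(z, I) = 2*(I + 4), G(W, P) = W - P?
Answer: -104280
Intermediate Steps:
O(z, I) = 8 + 2*I (O(z, I) = 2*(4 + I) = 8 + 2*I)
-264*((((O(-5, -5) - 1) - 3) + G(-3, -5)*5) + 391) = -264*(((((8 + 2*(-5)) - 1) - 3) + (-3 - 1*(-5))*5) + 391) = -264*(((((8 - 10) - 1) - 3) + (-3 + 5)*5) + 391) = -264*((((-2 - 1) - 3) + 2*5) + 391) = -264*(((-3 - 3) + 10) + 391) = -264*((-6 + 10) + 391) = -264*(4 + 391) = -264*395 = -104280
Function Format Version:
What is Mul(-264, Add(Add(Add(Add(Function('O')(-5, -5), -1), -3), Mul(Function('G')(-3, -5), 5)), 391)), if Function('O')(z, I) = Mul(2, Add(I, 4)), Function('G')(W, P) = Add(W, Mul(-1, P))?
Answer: -104280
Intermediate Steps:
Function('O')(z, I) = Add(8, Mul(2, I)) (Function('O')(z, I) = Mul(2, Add(4, I)) = Add(8, Mul(2, I)))
Mul(-264, Add(Add(Add(Add(Function('O')(-5, -5), -1), -3), Mul(Function('G')(-3, -5), 5)), 391)) = Mul(-264, Add(Add(Add(Add(Add(8, Mul(2, -5)), -1), -3), Mul(Add(-3, Mul(-1, -5)), 5)), 391)) = Mul(-264, Add(Add(Add(Add(Add(8, -10), -1), -3), Mul(Add(-3, 5), 5)), 391)) = Mul(-264, Add(Add(Add(Add(-2, -1), -3), Mul(2, 5)), 391)) = Mul(-264, Add(Add(Add(-3, -3), 10), 391)) = Mul(-264, Add(Add(-6, 10), 391)) = Mul(-264, Add(4, 391)) = Mul(-264, 395) = -104280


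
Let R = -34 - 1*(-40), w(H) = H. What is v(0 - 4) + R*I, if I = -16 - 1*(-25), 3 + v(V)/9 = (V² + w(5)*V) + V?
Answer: -45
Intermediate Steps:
R = 6 (R = -34 + 40 = 6)
v(V) = -27 + 9*V² + 54*V (v(V) = -27 + 9*((V² + 5*V) + V) = -27 + 9*(V² + 6*V) = -27 + (9*V² + 54*V) = -27 + 9*V² + 54*V)
I = 9 (I = -16 + 25 = 9)
v(0 - 4) + R*I = (-27 + 9*(0 - 4)² + 54*(0 - 4)) + 6*9 = (-27 + 9*(-4)² + 54*(-4)) + 54 = (-27 + 9*16 - 216) + 54 = (-27 + 144 - 216) + 54 = -99 + 54 = -45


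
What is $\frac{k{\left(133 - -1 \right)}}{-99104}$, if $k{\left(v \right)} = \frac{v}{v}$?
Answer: $- \frac{1}{99104} \approx -1.009 \cdot 10^{-5}$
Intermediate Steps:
$k{\left(v \right)} = 1$
$\frac{k{\left(133 - -1 \right)}}{-99104} = 1 \frac{1}{-99104} = 1 \left(- \frac{1}{99104}\right) = - \frac{1}{99104}$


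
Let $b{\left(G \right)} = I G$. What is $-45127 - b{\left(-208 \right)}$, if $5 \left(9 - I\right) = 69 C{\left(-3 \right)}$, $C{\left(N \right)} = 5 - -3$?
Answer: $- \frac{331091}{5} \approx -66218.0$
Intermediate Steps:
$C{\left(N \right)} = 8$ ($C{\left(N \right)} = 5 + 3 = 8$)
$I = - \frac{507}{5}$ ($I = 9 - \frac{69 \cdot 8}{5} = 9 - \frac{552}{5} = - \frac{507}{5} \approx -101.4$)
$b{\left(G \right)} = - \frac{507 G}{5}$
$-45127 - b{\left(-208 \right)} = -45127 - \left(- \frac{507}{5}\right) \left(-208\right) = -45127 - \frac{105456}{5} = - \frac{331091}{5}$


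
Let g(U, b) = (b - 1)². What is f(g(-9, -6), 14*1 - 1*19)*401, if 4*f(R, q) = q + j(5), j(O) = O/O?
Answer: -401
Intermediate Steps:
g(U, b) = (-1 + b)²
j(O) = 1
f(R, q) = ¼ + q/4 (f(R, q) = (q + 1)/4 = (1 + q)/4 = ¼ + q/4)
f(g(-9, -6), 14*1 - 1*19)*401 = (¼ + (14*1 - 1*19)/4)*401 = (¼ + (14 - 19)/4)*401 = (¼ + (¼)*(-5))*401 = (¼ - 5/4)*401 = -1*401 = -401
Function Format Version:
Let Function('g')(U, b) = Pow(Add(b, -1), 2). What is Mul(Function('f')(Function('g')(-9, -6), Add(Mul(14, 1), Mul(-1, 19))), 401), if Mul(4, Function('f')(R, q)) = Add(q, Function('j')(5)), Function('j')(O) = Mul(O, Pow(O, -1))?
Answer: -401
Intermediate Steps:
Function('g')(U, b) = Pow(Add(-1, b), 2)
Function('j')(O) = 1
Function('f')(R, q) = Add(Rational(1, 4), Mul(Rational(1, 4), q)) (Function('f')(R, q) = Mul(Rational(1, 4), Add(q, 1)) = Mul(Rational(1, 4), Add(1, q)) = Add(Rational(1, 4), Mul(Rational(1, 4), q)))
Mul(Function('f')(Function('g')(-9, -6), Add(Mul(14, 1), Mul(-1, 19))), 401) = Mul(Add(Rational(1, 4), Mul(Rational(1, 4), Add(Mul(14, 1), Mul(-1, 19)))), 401) = Mul(Add(Rational(1, 4), Mul(Rational(1, 4), Add(14, -19))), 401) = Mul(Add(Rational(1, 4), Mul(Rational(1, 4), -5)), 401) = Mul(Add(Rational(1, 4), Rational(-5, 4)), 401) = Mul(-1, 401) = -401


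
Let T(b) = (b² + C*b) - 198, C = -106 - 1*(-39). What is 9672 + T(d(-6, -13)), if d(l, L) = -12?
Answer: 10422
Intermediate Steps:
C = -67 (C = -106 + 39 = -67)
T(b) = -198 + b² - 67*b (T(b) = (b² - 67*b) - 198 = -198 + b² - 67*b)
9672 + T(d(-6, -13)) = 9672 + (-198 + (-12)² - 67*(-12)) = 9672 + (-198 + 144 + 804) = 9672 + 750 = 10422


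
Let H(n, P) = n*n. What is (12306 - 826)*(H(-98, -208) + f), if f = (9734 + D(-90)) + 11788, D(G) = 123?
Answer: 358738520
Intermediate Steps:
H(n, P) = n²
f = 21645 (f = (9734 + 123) + 11788 = 9857 + 11788 = 21645)
(12306 - 826)*(H(-98, -208) + f) = (12306 - 826)*((-98)² + 21645) = 11480*(9604 + 21645) = 11480*31249 = 358738520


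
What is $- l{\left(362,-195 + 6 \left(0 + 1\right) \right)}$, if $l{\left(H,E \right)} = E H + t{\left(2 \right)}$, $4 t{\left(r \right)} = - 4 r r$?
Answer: $68422$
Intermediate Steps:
$t{\left(r \right)} = - r^{2}$ ($t{\left(r \right)} = \frac{- 4 r r}{4} = \frac{\left(-4\right) r^{2}}{4} = - r^{2}$)
$l{\left(H,E \right)} = -4 + E H$ ($l{\left(H,E \right)} = E H - 2^{2} = E H - 4 = -4 + E H$)
$- l{\left(362,-195 + 6 \left(0 + 1\right) \right)} = - (-4 + \left(-195 + 6 \left(0 + 1\right)\right) 362) = - (-4 + \left(-195 + 6 \cdot 1\right) 362) = - (-4 + \left(-195 + 6\right) 362) = - (-4 - 68418) = \left(-1\right) \left(-68422\right) = 68422$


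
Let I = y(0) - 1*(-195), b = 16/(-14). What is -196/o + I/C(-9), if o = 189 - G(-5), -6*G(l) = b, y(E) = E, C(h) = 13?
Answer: 55359/3965 ≈ 13.962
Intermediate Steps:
b = -8/7 (b = 16*(-1/14) = -8/7 ≈ -1.1429)
G(l) = 4/21 (G(l) = -⅙*(-8/7) = 4/21)
o = 3965/21 (o = 189 - 1*4/21 = 189 - 4/21 = 3965/21 ≈ 188.81)
I = 195 (I = 0 - 1*(-195) = 0 + 195 = 195)
-196/o + I/C(-9) = -196/3965/21 + 195/13 = -196*21/3965 + 195*(1/13) = -4116/3965 + 15 = 55359/3965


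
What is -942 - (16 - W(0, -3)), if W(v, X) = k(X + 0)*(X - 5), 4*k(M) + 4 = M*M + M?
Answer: -962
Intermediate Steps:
k(M) = -1 + M/4 + M²/4 (k(M) = -1 + (M*M + M)/4 = -1 + (M² + M)/4 = -1 + (M + M²)/4 = -1 + (M/4 + M²/4) = -1 + M/4 + M²/4)
W(v, X) = (-5 + X)*(-1 + X/4 + X²/4) (W(v, X) = (-1 + (X + 0)/4 + (X + 0)²/4)*(X - 5) = (-1 + X/4 + X²/4)*(-5 + X) = (-5 + X)*(-1 + X/4 + X²/4))
-942 - (16 - W(0, -3)) = -942 - (16 - (-5 - 3)*(-4 - 3 + (-3)²)/4) = -942 - (16 - (-8)*(-4 - 3 + 9)/4) = -942 - (16 - (-8)*2/4) = -942 - (16 - 1*(-4)) = -942 - (16 + 4) = -942 - 1*20 = -942 - 20 = -962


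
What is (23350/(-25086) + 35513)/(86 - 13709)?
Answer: -445427884/170873289 ≈ -2.6068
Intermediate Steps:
(23350/(-25086) + 35513)/(86 - 13709) = (23350*(-1/25086) + 35513)/(-13623) = (-11675/12543 + 35513)*(-1/13623) = (445427884/12543)*(-1/13623) = -445427884/170873289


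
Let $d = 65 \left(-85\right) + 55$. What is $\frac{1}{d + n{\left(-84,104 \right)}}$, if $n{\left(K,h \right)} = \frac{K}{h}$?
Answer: $- \frac{26}{142241} \approx -0.00018279$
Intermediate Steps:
$d = -5470$ ($d = -5525 + 55 = -5470$)
$\frac{1}{d + n{\left(-84,104 \right)}} = \frac{1}{-5470 - \frac{84}{104}} = \frac{1}{-5470 - \frac{21}{26}} = \frac{1}{- \frac{142241}{26}} = - \frac{26}{142241}$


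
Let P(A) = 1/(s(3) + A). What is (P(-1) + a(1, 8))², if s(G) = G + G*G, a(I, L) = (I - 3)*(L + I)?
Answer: 38809/121 ≈ 320.74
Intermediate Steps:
a(I, L) = (-3 + I)*(I + L)
s(G) = G + G²
P(A) = 1/(12 + A) (P(A) = 1/(3*(1 + 3) + A) = 1/(3*4 + A) = 1/(12 + A))
(P(-1) + a(1, 8))² = (1/(12 - 1) + (1² - 3*1 - 3*8 + 1*8))² = (1/11 + (1 - 3 - 24 + 8))² = (1/11 - 18)² = (-197/11)² = 38809/121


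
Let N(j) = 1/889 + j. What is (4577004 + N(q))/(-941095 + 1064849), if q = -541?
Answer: 2034237804/55008653 ≈ 36.980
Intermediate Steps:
N(j) = 1/889 + j
(4577004 + N(q))/(-941095 + 1064849) = (4577004 + (1/889 - 541))/(-941095 + 1064849) = (4577004 - 480948/889)/123754 = (4068475608/889)*(1/123754) = 2034237804/55008653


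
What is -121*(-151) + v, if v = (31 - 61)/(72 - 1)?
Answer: 1297211/71 ≈ 18271.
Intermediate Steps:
v = -30/71 ≈ -0.42254
-121*(-151) + v = -121*(-151) - 30/71 = 18271 - 30/71 = 1297211/71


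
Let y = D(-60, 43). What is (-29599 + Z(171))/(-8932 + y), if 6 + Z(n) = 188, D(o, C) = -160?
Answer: 29417/9092 ≈ 3.2355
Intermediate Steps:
y = -160
Z(n) = 182 (Z(n) = -6 + 188 = 182)
(-29599 + Z(171))/(-8932 + y) = (-29599 + 182)/(-8932 - 160) = -29417/(-9092) = -29417*(-1/9092) = 29417/9092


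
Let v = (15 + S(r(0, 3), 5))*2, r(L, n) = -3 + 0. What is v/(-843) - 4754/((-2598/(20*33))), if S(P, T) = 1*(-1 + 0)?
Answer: 440826296/365019 ≈ 1207.7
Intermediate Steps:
r(L, n) = -3
S(P, T) = -1 (S(P, T) = 1*(-1) = -1)
v = 28 (v = (15 - 1)*2 = 14*2 = 28)
v/(-843) - 4754/((-2598/(20*33))) = 28/(-843) - 4754/((-2598/(20*33))) = 28*(-1/843) - 4754/((-2598/660)) = -28/843 - 4754/((-2598*1/660)) = -28/843 - 4754/(-433/110) = -28/843 - 4754*(-110/433) = -28/843 + 522940/433 = 440826296/365019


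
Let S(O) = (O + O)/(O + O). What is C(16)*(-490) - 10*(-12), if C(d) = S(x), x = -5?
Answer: -370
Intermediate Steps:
S(O) = 1 (S(O) = (2*O)/((2*O)) = (2*O)*(1/(2*O)) = 1)
C(d) = 1
C(16)*(-490) - 10*(-12) = 1*(-490) - 10*(-12) = -490 + 120 = -370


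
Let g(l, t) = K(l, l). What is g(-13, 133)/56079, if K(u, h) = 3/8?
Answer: 1/149544 ≈ 6.6870e-6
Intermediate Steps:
K(u, h) = 3/8 (K(u, h) = 3*(1/8) = 3/8)
g(l, t) = 3/8
g(-13, 133)/56079 = (3/8)/56079 = (3/8)*(1/56079) = 1/149544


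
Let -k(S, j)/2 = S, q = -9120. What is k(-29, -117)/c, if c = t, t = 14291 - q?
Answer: 58/23411 ≈ 0.0024775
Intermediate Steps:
k(S, j) = -2*S
t = 23411 (t = 14291 - 1*(-9120) = 14291 + 9120 = 23411)
c = 23411
k(-29, -117)/c = -2*(-29)/23411 = 58*(1/23411) = 58/23411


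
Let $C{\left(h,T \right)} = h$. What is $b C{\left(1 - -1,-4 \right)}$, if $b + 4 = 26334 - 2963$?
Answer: $46734$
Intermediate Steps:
$b = 23367$ ($b = -4 + \left(26334 - 2963\right) = -4 + 23371 = 23367$)
$b C{\left(1 - -1,-4 \right)} = 23367 \left(1 - -1\right) = 23367 \left(1 + 1\right) = 23367 \cdot 2 = 46734$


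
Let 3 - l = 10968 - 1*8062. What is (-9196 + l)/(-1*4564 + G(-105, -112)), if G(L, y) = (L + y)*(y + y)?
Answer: -12099/44044 ≈ -0.27470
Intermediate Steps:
G(L, y) = 2*y*(L + y) (G(L, y) = (L + y)*(2*y) = 2*y*(L + y))
l = -2903 (l = 3 - (10968 - 1*8062) = 3 - (10968 - 8062) = 3 - 1*2906 = 3 - 2906 = -2903)
(-9196 + l)/(-1*4564 + G(-105, -112)) = (-9196 - 2903)/(-1*4564 + 2*(-112)*(-105 - 112)) = -12099/(-4564 + 2*(-112)*(-217)) = -12099/(-4564 + 48608) = -12099/44044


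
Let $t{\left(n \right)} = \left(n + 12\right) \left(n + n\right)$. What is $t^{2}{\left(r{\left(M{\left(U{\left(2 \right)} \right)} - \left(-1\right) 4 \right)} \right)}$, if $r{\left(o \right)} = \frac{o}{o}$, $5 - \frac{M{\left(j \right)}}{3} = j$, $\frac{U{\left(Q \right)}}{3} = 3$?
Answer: $676$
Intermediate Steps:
$U{\left(Q \right)} = 9$ ($U{\left(Q \right)} = 3 \cdot 3 = 9$)
$M{\left(j \right)} = 15 - 3 j$
$r{\left(o \right)} = 1$
$t{\left(n \right)} = 2 n \left(12 + n\right)$ ($t{\left(n \right)} = \left(12 + n\right) 2 n = 2 n \left(12 + n\right)$)
$t^{2}{\left(r{\left(M{\left(U{\left(2 \right)} \right)} - \left(-1\right) 4 \right)} \right)} = \left(2 \cdot 1 \left(12 + 1\right)\right)^{2} = \left(2 \cdot 1 \cdot 13\right)^{2} = 26^{2} = 676$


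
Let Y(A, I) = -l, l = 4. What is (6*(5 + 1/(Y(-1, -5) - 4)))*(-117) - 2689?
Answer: -24445/4 ≈ -6111.3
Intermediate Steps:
Y(A, I) = -4 (Y(A, I) = -1*4 = -4)
(6*(5 + 1/(Y(-1, -5) - 4)))*(-117) - 2689 = (6*(5 + 1/(-4 - 4)))*(-117) - 2689 = (6*(5 + 1/(-8)))*(-117) - 2689 = (6*(5 - ⅛))*(-117) - 2689 = (6*(39/8))*(-117) - 2689 = (117/4)*(-117) - 2689 = -13689/4 - 2689 = -24445/4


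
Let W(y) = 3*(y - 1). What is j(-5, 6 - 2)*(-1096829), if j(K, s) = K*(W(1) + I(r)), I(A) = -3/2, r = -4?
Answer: -16452435/2 ≈ -8.2262e+6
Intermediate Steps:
W(y) = -3 + 3*y (W(y) = 3*(-1 + y) = -3 + 3*y)
I(A) = -3/2 (I(A) = -3*1/2 = -3/2)
j(K, s) = -3*K/2 (j(K, s) = K*((-3 + 3*1) - 3/2) = K*((-3 + 3) - 3/2) = K*(0 - 3/2) = K*(-3/2) = -3*K/2)
j(-5, 6 - 2)*(-1096829) = -3/2*(-5)*(-1096829) = (15/2)*(-1096829) = -16452435/2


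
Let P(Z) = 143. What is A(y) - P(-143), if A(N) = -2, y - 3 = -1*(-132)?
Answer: -145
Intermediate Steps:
y = 135 (y = 3 - 1*(-132) = 3 + 132 = 135)
A(y) - P(-143) = -2 - 1*143 = -2 - 143 = -145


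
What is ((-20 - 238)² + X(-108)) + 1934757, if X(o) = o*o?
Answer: 2012985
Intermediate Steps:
X(o) = o²
((-20 - 238)² + X(-108)) + 1934757 = ((-20 - 238)² + (-108)²) + 1934757 = ((-258)² + 11664) + 1934757 = (66564 + 11664) + 1934757 = 78228 + 1934757 = 2012985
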